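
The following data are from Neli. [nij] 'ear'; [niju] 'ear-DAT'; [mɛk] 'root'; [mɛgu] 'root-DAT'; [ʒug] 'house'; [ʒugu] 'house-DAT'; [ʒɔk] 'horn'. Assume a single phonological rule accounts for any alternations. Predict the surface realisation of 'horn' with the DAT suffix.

The root 'root' surfaces as [mɛk] and [mɛgu], with a stem-final [k] ~ [g] alternation.
Compare 'house', with invariant [g] in [ʒug] and [ʒugu]: an analysis with underlying /g/ and a rule producing [k] in isolation would wrongly predict alternation here too.
So /k/ is underlying, and a rule of intervocalic voicing — voiceless stops become voiced between vowels — gives [g].
From [ʒɔk] the stem 'horn' is /ʒɔk/; between vowels this yields [ʒɔgu].

[ʒɔgu]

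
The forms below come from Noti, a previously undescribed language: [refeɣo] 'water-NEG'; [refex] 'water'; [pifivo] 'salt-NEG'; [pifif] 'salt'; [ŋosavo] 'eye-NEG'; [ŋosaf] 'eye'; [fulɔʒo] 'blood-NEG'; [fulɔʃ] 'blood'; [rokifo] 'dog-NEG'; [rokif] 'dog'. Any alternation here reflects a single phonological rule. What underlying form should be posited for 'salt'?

/pifiv/

'salt' shows [v] ~ [f] at the end of the stem ([pifivo] vs [pifif]).
The stem 'dog' ([rokifo], [rokif]) shows [f] unchanged in both environments, so [f] cannot be basic with [v] derived before the NEG suffix.
The underlying segment must be /v/; voiced obstruents become voiceless word-finally, yielding [f] there.
Hence 'salt' is /pifiv/ underlyingly.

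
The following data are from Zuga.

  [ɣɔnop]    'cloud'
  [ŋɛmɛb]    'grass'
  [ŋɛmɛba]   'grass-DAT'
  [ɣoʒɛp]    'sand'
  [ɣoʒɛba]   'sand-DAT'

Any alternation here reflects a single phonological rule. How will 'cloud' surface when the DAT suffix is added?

[ɣɔnoba]

The stem for 'sand' ends in [p] in [ɣoʒɛp] but [b] in [ɣoʒɛba].
If /b/ were underlying and a rule turned it into [p] in isolation, 'grass' would also alternate; but it has [b] in both [ŋɛmɛb] and [ŋɛmɛba].
So /p/ is underlying, and a rule of intervocalic voicing — voiceless stops become voiced between vowels — gives [b].
From [ɣɔnop] the stem 'cloud' is /ɣɔnop/; between vowels this yields [ɣɔnoba].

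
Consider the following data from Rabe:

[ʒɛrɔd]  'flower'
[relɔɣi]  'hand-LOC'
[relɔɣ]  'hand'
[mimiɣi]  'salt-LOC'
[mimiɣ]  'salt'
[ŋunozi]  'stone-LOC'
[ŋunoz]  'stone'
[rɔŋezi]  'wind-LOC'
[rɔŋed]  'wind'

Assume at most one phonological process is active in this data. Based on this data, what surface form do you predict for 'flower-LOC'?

[ʒɛrɔzi]

In [rɔŋezi] and [rɔŋed] the final segment of 'wind' alternates: [z] ~ [d].
Compare 'stone', with invariant [z] in [ŋunozi] and [ŋunoz]: an analysis with underlying /z/ and a rule producing [d] in isolation would wrongly predict alternation here too.
Therefore /d/ is basic and [z] is derived by intervocalic spirantization (voiced stops become fricatives between vowels).
From [ʒɛrɔd] the stem 'flower' is /ʒɛrɔd/; between vowels this yields [ʒɛrɔzi].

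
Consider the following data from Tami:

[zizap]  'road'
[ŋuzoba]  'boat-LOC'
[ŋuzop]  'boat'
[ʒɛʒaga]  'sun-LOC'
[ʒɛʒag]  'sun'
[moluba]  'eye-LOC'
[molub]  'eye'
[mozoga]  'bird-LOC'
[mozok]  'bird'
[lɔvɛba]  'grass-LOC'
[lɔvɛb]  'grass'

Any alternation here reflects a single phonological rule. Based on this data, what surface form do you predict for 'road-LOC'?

[zizaba]

In [ŋuzoba] and [ŋuzop] the final segment of 'boat' alternates: [b] ~ [p].
The stem 'eye' ([moluba], [molub]) shows [b] unchanged in both environments, so [b] cannot be basic with [p] derived in isolation.
Therefore /p/ is basic and [b] is derived by intervocalic voicing (voiceless stops become voiced between vowels).
From [zizap] the stem 'road' is /zizap/; between vowels this yields [zizaba].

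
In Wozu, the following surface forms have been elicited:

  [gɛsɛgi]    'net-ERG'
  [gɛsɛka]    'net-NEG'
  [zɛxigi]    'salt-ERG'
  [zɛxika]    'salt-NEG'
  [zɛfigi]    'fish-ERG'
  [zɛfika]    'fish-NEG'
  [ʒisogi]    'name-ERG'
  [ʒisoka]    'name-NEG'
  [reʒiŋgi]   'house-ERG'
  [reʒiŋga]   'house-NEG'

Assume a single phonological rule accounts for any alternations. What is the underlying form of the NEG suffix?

The NEG suffix surfaces as [-ga] and [-ka], depending on the final segment of the stem.
The ERG suffix, which begins with [g], is invariant after every stem; so [g] is not altered by any rule here.
So the underlying form is /-ka/, and voiceless stops become voiced after a nasal.

/-ka/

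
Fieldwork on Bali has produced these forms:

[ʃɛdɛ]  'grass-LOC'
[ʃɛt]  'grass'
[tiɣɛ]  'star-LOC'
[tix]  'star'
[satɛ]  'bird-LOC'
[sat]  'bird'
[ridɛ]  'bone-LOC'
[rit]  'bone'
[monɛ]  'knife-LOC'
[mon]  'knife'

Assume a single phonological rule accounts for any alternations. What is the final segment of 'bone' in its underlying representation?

The stem for 'bone' ends in [d] in [ridɛ] but [t] in [rit].
But 'bird' keeps [t] in both environments ([satɛ], [sat]), so there is no rule changing /t/ to [d] before the LOC suffix.
So /d/ is underlying, and a rule of word-final obstruent devoicing — voiced obstruents become voiceless word-finally — gives [t].

/d/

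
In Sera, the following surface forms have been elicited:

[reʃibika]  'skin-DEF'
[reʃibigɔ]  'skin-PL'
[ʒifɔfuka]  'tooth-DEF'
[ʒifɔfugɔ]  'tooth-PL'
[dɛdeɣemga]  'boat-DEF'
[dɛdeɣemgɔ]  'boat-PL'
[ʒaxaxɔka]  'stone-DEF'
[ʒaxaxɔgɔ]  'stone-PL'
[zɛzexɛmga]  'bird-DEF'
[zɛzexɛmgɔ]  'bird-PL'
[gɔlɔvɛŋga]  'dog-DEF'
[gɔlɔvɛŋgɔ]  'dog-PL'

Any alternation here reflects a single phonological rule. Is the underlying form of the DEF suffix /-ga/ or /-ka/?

/-ka/

The DEF suffix surfaces as [-ga] and [-ka], depending on the final segment of the stem.
The PL suffix, which begins with [g], is invariant after every stem; so [g] is not altered by any rule here.
So the underlying form is /-ka/, and voiceless stops become voiced after a nasal.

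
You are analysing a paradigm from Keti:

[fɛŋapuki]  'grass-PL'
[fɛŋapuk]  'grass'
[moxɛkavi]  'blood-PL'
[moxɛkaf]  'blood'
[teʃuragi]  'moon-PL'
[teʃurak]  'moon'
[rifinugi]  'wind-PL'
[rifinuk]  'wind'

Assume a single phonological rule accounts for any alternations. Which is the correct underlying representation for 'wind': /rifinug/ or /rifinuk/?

/rifinug/

In [rifinugi] and [rifinuk] the final segment of 'wind' alternates: [g] ~ [k].
The stem 'grass' ([fɛŋapuki], [fɛŋapuk]) shows [k] unchanged in both environments, so [k] cannot be basic with [g] derived before the PL suffix.
The underlying segment must be /g/; voiced obstruents become voiceless word-finally, yielding [k] there.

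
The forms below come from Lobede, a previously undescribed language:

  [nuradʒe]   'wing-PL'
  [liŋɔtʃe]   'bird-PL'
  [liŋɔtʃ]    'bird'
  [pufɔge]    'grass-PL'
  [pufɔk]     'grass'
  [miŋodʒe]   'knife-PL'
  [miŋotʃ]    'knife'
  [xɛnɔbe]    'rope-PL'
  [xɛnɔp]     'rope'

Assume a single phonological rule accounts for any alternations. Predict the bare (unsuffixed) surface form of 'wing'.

[nuratʃ]

The root 'knife' surfaces as [miŋodʒe] and [miŋotʃ], with a stem-final [dʒ] ~ [tʃ] alternation.
But 'bird' keeps [tʃ] in both environments ([liŋɔtʃe], [liŋɔtʃ]), so there is no rule changing /tʃ/ to [dʒ] before the PL suffix.
The alternation reflects word-final obstruent devoicing: voiced obstruents become voiceless word-finally. /dʒ/ is underlying.
From [nuradʒe] the stem 'wing' is /nuradʒ/; word-finally this yields [nuratʃ].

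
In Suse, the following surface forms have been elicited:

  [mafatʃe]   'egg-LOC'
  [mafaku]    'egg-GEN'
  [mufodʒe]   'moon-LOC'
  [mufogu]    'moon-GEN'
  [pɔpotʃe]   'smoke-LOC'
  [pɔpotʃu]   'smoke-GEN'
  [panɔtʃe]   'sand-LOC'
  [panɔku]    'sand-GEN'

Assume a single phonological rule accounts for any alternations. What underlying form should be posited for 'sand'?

In [panɔtʃe] and [panɔku] the final segment of 'sand' alternates: [tʃ] ~ [k].
But 'smoke' keeps [tʃ] in both environments ([pɔpotʃe], [pɔpotʃu]), so there is no rule changing /tʃ/ to [k] before the GEN suffix.
The alternation reflects palatalization before a front vowel: /k/ and /g/ become palato-alveolar [tʃ] and [dʒ] before a front vowel. /k/ is underlying.
The underlying form of 'sand' is therefore /panɔk/.

/panɔk/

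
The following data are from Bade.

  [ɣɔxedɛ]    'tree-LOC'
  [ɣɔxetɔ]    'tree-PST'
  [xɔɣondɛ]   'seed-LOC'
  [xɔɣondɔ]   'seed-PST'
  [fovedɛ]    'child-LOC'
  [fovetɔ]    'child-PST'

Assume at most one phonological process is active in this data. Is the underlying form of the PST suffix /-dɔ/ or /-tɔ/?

The PST suffix surfaces as [-dɔ] and [-tɔ], depending on the final segment of the stem.
The LOC suffix, which begins with [d], is invariant after every stem; so [d] is not altered by any rule here.
The PST suffix is therefore /-tɔ/ underlyingly, with post-nasal voicing: voiceless stops become voiced after a nasal.

/-tɔ/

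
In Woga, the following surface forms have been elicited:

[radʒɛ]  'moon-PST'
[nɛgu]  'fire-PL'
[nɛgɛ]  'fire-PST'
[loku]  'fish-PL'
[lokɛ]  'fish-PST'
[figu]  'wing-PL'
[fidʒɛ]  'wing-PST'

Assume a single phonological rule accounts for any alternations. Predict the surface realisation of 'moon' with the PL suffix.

[ragu]

The stem for 'wing' ends in [g] in [figu] but [dʒ] in [fidʒɛ].
The stem 'fire' ([nɛgu], [nɛgɛ]) shows [g] unchanged in both environments, so [g] cannot be basic with [dʒ] derived before the PST suffix.
So /dʒ/ is underlying, and a rule of depalatalization — palato-alveolar /dʒ/ becomes [g] when no front vowel follows — gives [g].
The one attested form of 'moon', [radʒɛ], shows underlying /radʒ/. Applying the same rule when no front vowel follows gives [ragu].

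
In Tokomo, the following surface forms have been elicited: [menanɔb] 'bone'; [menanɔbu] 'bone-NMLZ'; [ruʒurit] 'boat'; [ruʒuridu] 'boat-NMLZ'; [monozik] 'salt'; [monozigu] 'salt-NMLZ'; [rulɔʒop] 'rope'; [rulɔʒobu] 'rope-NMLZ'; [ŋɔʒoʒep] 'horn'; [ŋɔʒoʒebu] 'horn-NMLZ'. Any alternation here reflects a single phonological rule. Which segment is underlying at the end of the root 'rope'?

/p/

The stem for 'rope' ends in [p] in [rulɔʒop] but [b] in [rulɔʒobu].
But 'bone' keeps [b] in both environments ([menanɔb], [menanɔbu]), so there is no rule changing /b/ to [p] in isolation.
Therefore /p/ is basic and [b] is derived by intervocalic voicing (voiceless stops become voiced between vowels).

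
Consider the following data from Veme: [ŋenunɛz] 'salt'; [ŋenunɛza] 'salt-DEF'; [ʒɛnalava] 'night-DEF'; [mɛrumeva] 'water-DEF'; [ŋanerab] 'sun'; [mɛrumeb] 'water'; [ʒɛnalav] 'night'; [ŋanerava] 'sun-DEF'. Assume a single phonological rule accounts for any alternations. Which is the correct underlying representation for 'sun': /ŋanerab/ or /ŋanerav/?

/ŋanerab/

The stem for 'sun' ends in [b] in [ŋanerab] but [v] in [ŋanerava].
The stem 'night' ([ʒɛnalav], [ʒɛnalava]) shows [v] unchanged in both environments, so [v] cannot be basic with [b] derived in isolation.
The underlying segment must be /b/; voiced stops become fricatives between vowels, yielding [v] there.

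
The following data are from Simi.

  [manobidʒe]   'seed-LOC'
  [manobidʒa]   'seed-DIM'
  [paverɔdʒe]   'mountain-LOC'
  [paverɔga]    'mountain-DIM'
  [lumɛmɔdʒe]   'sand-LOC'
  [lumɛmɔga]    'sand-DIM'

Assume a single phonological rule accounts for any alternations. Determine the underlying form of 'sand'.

/lumɛmɔg/

The stem for 'sand' ends in [dʒ] in [lumɛmɔdʒe] but [g] in [lumɛmɔga].
Compare 'seed', with invariant [dʒ] in [manobidʒe] and [manobidʒa]: an analysis with underlying /dʒ/ and a rule producing [g] before the DIM suffix would wrongly predict alternation here too.
Therefore /g/ is basic and [dʒ] is derived by palatalization before a front vowel (/g/ becomes palato-alveolar [dʒ] before a front vowel).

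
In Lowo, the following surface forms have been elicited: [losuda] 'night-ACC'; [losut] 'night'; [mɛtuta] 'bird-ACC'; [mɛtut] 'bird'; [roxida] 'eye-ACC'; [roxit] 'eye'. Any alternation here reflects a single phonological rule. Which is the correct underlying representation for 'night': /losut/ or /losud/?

'night' shows [d] ~ [t] at the end of the stem ([losuda] vs [losut]).
But 'bird' keeps [t] in both environments ([mɛtuta], [mɛtut]), so there is no rule changing /t/ to [d] before the ACC suffix.
Therefore /d/ is basic and [t] is derived by word-final obstruent devoicing (voiced obstruents become voiceless word-finally).

/losud/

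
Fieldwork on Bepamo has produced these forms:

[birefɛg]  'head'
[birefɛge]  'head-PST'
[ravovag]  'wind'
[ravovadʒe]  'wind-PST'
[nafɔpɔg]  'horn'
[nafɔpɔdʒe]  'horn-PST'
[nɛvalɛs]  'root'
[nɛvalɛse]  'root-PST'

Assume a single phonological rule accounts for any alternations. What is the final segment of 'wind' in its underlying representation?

'wind' shows [g] ~ [dʒ] at the end of the stem ([ravovag] vs [ravovadʒe]).
If /g/ were underlying and a rule turned it into [dʒ] before the PST suffix, 'head' would also alternate; but it has [g] in both [birefɛg] and [birefɛge].
Therefore /dʒ/ is basic and [g] is derived by depalatalization (palato-alveolar /dʒ/ becomes [g] when no front vowel follows).

/dʒ/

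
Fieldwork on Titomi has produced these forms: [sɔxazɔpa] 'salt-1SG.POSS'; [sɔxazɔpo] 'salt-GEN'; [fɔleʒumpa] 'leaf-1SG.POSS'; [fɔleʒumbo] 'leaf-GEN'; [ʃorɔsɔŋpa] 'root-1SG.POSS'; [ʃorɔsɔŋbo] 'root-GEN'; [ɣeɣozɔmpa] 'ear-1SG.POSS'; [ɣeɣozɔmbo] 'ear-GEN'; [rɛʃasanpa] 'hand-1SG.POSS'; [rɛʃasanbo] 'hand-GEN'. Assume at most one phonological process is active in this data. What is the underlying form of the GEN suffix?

/-bo/

The GEN morpheme has two allomorphs, [-bo] and [-po].
The 1SG.POSS suffix, which begins with [p], is invariant after every stem; so [p] is not altered by any rule here.
So the underlying form is /-bo/, and voiced stops become voiceless after a vowel.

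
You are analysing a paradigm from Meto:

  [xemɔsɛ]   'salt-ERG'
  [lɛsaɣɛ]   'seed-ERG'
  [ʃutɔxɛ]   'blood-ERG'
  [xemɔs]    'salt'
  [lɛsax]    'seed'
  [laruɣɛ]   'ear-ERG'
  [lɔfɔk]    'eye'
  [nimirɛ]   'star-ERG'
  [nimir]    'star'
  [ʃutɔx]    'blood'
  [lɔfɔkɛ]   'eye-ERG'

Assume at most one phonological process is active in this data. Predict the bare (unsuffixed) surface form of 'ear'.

[larux]

In [lɛsax] and [lɛsaɣɛ] the final segment of 'seed' alternates: [x] ~ [ɣ].
The stem 'blood' ([ʃutɔx], [ʃutɔxɛ]) shows [x] unchanged in both environments, so [x] cannot be basic with [ɣ] derived before the ERG suffix.
The alternation reflects word-final obstruent devoicing: voiced obstruents become voiceless word-finally. /ɣ/ is underlying.
The one attested form of 'ear', [laruɣɛ], shows underlying /laruɣ/. Applying the same rule word-finally gives [larux].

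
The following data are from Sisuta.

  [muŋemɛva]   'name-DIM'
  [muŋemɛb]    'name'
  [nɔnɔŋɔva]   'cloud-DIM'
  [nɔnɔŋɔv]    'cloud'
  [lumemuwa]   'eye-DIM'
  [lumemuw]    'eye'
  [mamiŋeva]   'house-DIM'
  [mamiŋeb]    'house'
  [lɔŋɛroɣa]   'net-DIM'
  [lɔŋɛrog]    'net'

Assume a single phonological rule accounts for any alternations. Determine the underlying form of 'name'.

The stem for 'name' ends in [v] in [muŋemɛva] but [b] in [muŋemɛb].
But 'cloud' keeps [v] in both environments ([nɔnɔŋɔva], [nɔnɔŋɔv]), so there is no rule changing /v/ to [b] in isolation.
Therefore /b/ is basic and [v] is derived by intervocalic spirantization (voiced stops become fricatives between vowels).
Hence 'name' is /muŋemɛb/ underlyingly.

/muŋemɛb/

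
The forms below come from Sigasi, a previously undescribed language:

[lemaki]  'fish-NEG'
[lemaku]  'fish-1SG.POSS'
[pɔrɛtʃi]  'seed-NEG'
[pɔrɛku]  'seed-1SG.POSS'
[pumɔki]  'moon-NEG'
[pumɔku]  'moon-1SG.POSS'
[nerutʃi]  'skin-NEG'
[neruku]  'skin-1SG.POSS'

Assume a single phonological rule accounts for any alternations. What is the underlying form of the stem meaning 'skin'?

The root 'skin' surfaces as [nerutʃi] and [neruku], with a stem-final [tʃ] ~ [k] alternation.
But 'moon' keeps [k] in both environments ([pumɔki], [pumɔku]), so there is no rule changing /k/ to [tʃ] before the NEG suffix.
The underlying segment must be /tʃ/; palato-alveolar /tʃ/ becomes [k] when no front vowel follows, yielding [k] there.

/nerutʃ/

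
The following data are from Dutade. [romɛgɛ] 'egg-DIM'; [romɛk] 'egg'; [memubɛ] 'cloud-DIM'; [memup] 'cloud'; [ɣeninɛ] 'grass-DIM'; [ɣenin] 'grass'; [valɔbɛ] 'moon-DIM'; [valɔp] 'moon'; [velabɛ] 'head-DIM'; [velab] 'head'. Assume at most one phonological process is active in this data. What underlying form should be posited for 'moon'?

/valɔp/

In [valɔbɛ] and [valɔp] the final segment of 'moon' alternates: [b] ~ [p].
Compare 'head', with invariant [b] in [velabɛ] and [velab]: an analysis with underlying /b/ and a rule producing [p] in isolation would wrongly predict alternation here too.
The alternation reflects intervocalic voicing: voiceless stops become voiced between vowels. /p/ is underlying.
So 'moon' = /valɔp/.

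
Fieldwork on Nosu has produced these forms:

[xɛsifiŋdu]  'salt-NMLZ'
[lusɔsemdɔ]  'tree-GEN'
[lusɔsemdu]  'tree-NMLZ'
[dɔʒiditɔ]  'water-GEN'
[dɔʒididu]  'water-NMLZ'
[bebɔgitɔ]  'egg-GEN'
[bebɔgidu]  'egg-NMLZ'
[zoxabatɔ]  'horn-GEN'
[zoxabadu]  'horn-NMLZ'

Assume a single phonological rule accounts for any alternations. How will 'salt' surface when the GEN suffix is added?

The GEN morpheme has two allomorphs, [-dɔ] and [-tɔ].
The NMLZ suffix, which begins with [d], is invariant after every stem; so [d] is not altered by any rule here.
The GEN suffix is therefore /-tɔ/ underlyingly, with post-nasal voicing: voiceless stops become voiced after a nasal.
After 'salt', which ends in a nasal, the suffix surfaces as [-dɔ], giving [xɛsifiŋdɔ].

[xɛsifiŋdɔ]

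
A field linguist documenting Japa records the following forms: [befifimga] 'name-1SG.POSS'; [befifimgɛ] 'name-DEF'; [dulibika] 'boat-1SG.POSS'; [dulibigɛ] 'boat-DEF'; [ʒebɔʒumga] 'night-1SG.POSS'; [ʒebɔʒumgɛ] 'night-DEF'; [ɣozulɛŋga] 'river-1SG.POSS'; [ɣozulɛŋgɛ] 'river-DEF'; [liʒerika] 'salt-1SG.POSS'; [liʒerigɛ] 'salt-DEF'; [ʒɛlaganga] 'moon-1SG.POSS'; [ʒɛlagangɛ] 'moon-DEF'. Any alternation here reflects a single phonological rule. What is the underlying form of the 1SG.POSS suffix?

/-ka/

The 1SG.POSS suffix surfaces as [-ga] and [-ka], depending on the final segment of the stem.
The DEF suffix, which begins with [g], is invariant after every stem; so [g] is not altered by any rule here.
The 1SG.POSS suffix is therefore /-ka/ underlyingly, with post-nasal voicing: voiceless stops become voiced after a nasal.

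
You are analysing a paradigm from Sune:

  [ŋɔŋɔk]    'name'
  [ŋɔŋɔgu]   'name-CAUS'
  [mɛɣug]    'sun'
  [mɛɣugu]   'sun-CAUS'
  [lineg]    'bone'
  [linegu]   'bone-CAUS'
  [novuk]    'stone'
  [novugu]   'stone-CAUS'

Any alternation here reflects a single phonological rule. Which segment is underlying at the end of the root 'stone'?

'stone' shows [k] ~ [g] at the end of the stem ([novuk] vs [novugu]).
But 'bone' keeps [g] in both environments ([lineg], [linegu]), so there is no rule changing /g/ to [k] in isolation.
The alternation reflects intervocalic voicing: voiceless stops become voiced between vowels. /k/ is underlying.

/k/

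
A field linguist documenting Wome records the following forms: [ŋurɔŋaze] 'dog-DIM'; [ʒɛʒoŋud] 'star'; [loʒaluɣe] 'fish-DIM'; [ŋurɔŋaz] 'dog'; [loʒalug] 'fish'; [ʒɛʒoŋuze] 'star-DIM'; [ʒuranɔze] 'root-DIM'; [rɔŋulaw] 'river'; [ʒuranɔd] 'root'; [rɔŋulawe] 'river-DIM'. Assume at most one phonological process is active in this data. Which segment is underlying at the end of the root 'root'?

'root' shows [d] ~ [z] at the end of the stem ([ʒuranɔd] vs [ʒuranɔze]).
The stem 'dog' ([ŋurɔŋaz], [ŋurɔŋaze]) shows [z] unchanged in both environments, so [z] cannot be basic with [d] derived in isolation.
Therefore /d/ is basic and [z] is derived by intervocalic spirantization (voiced stops become fricatives between vowels).

/d/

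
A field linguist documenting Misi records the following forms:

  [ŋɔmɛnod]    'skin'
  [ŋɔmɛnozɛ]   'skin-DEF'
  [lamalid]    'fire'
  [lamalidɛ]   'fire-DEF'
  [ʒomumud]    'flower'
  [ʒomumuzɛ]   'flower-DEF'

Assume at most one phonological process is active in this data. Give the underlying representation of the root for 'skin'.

'skin' shows [d] ~ [z] at the end of the stem ([ŋɔmɛnod] vs [ŋɔmɛnozɛ]).
Compare 'fire', with invariant [d] in [lamalid] and [lamalidɛ]: an analysis with underlying /d/ and a rule producing [z] before the DEF suffix would wrongly predict alternation here too.
Therefore /z/ is basic and [d] is derived by word-final hardening (voiced fricatives become stops word-finally).
The underlying form of 'skin' is therefore /ŋɔmɛnoz/.

/ŋɔmɛnoz/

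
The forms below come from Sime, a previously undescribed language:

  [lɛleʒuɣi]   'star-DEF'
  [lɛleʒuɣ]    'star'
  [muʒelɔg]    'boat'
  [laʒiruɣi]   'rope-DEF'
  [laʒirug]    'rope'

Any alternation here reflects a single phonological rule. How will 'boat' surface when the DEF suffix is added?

The root 'rope' surfaces as [laʒiruɣi] and [laʒirug], with a stem-final [ɣ] ~ [g] alternation.
If /ɣ/ were underlying and a rule turned it into [g] in isolation, 'star' would also alternate; but it has [ɣ] in both [lɛleʒuɣi] and [lɛleʒuɣ].
The alternation reflects intervocalic spirantization: voiced stops become fricatives between vowels. /g/ is underlying.
The one attested form of 'boat', [muʒelɔg], shows underlying /muʒelɔg/. Applying the same rule between vowels gives [muʒelɔɣi].

[muʒelɔɣi]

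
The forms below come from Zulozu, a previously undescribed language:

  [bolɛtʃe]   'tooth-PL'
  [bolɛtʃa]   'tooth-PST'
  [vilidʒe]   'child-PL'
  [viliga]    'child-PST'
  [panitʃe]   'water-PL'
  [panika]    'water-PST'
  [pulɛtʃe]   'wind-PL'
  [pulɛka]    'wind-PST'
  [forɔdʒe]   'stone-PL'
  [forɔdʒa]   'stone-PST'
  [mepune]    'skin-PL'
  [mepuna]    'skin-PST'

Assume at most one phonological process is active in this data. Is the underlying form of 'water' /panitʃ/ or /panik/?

/panik/

The stem for 'water' ends in [tʃ] in [panitʃe] but [k] in [panika].
The stem 'tooth' ([bolɛtʃe], [bolɛtʃa]) shows [tʃ] unchanged in both environments, so [tʃ] cannot be basic with [k] derived before the PST suffix.
So /k/ is underlying, and a rule of palatalization before a front vowel — /k/ and /g/ become palato-alveolar [tʃ] and [dʒ] before a front vowel — gives [tʃ].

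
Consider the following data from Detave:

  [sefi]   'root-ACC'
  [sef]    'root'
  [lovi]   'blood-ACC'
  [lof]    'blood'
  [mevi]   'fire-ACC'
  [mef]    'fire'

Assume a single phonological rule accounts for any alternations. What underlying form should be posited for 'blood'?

/lov/

The root 'blood' surfaces as [lovi] and [lof], with a stem-final [v] ~ [f] alternation.
If /f/ were underlying and a rule turned it into [v] before the ACC suffix, 'root' would also alternate; but it has [f] in both [sefi] and [sef].
Therefore /v/ is basic and [f] is derived by word-final obstruent devoicing (voiced obstruents become voiceless word-finally).
The underlying form of 'blood' is therefore /lov/.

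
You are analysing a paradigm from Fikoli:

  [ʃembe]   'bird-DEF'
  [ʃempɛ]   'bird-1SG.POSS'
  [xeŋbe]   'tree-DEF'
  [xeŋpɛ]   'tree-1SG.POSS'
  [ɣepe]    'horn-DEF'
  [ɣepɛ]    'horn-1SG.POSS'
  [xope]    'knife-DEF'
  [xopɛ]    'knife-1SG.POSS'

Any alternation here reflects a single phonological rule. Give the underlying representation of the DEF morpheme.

The DEF morpheme has two allomorphs, [-be] and [-pe].
By contrast the 1SG.POSS suffix keeps its initial [p] throughout — that segment must be underlying.
So the underlying form is /-be/, and voiced stops become voiceless after a vowel.

/-be/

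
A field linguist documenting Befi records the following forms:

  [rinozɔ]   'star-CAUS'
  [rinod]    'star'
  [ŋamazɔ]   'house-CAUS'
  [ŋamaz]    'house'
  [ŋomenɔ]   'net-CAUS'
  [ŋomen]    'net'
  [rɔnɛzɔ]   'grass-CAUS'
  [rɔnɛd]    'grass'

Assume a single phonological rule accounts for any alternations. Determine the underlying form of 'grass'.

'grass' shows [z] ~ [d] at the end of the stem ([rɔnɛzɔ] vs [rɔnɛd]).
But 'house' keeps [z] in both environments ([ŋamazɔ], [ŋamaz]), so there is no rule changing /z/ to [d] in isolation.
Therefore /d/ is basic and [z] is derived by intervocalic spirantization (voiced stops become fricatives between vowels).

/rɔnɛd/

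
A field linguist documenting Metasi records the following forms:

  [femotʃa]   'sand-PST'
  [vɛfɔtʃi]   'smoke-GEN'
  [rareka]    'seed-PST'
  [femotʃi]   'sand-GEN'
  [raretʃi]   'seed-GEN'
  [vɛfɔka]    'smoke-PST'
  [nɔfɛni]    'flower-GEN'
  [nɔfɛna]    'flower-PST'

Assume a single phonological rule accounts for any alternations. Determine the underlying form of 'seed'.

'seed' shows [k] ~ [tʃ] at the end of the stem ([rareka] vs [raretʃi]).
Compare 'sand', with invariant [tʃ] in [femotʃa] and [femotʃi]: an analysis with underlying /tʃ/ and a rule producing [k] before the PST suffix would wrongly predict alternation here too.
Therefore /k/ is basic and [tʃ] is derived by palatalization before a front vowel (/k/ becomes palato-alveolar [tʃ] before a front vowel).
Hence 'seed' is /rarek/ underlyingly.

/rarek/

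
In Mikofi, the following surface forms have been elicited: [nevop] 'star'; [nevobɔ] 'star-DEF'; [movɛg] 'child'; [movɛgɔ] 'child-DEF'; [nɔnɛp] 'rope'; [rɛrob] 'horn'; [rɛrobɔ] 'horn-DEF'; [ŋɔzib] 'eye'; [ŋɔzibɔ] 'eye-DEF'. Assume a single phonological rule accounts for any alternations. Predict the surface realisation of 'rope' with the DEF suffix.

The stem for 'star' ends in [p] in [nevop] but [b] in [nevobɔ].
Compare 'eye', with invariant [b] in [ŋɔzib] and [ŋɔzibɔ]: an analysis with underlying /b/ and a rule producing [p] in isolation would wrongly predict alternation here too.
The underlying segment must be /p/; voiceless stops become voiced between vowels, yielding [b] there.
The one attested form of 'rope', [nɔnɛp], shows underlying /nɔnɛp/. Applying the same rule between vowels gives [nɔnɛbɔ].

[nɔnɛbɔ]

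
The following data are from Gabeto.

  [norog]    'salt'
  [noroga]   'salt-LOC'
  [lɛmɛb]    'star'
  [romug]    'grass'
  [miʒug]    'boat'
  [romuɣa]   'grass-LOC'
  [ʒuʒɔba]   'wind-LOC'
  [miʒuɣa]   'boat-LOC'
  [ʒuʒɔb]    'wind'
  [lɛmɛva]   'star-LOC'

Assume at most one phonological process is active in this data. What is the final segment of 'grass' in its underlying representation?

The root 'grass' surfaces as [romuɣa] and [romug], with a stem-final [ɣ] ~ [g] alternation.
The stem 'salt' ([noroga], [norog]) shows [g] unchanged in both environments, so [g] cannot be basic with [ɣ] derived before the LOC suffix.
The alternation reflects word-final hardening: voiced fricatives become stops word-finally. /ɣ/ is underlying.

/ɣ/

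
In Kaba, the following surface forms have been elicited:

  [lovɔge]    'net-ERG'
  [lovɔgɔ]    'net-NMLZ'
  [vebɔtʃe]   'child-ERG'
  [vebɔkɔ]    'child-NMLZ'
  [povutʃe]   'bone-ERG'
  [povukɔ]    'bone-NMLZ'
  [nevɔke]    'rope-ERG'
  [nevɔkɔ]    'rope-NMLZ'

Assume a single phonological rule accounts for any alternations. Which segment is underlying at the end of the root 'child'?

The root 'child' surfaces as [vebɔtʃe] and [vebɔkɔ], with a stem-final [tʃ] ~ [k] alternation.
But 'rope' keeps [k] in both environments ([nevɔke], [nevɔkɔ]), so there is no rule changing /k/ to [tʃ] before the ERG suffix.
So /tʃ/ is underlying, and a rule of depalatalization — palato-alveolar /tʃ/ becomes [k] when no front vowel follows — gives [k].

/tʃ/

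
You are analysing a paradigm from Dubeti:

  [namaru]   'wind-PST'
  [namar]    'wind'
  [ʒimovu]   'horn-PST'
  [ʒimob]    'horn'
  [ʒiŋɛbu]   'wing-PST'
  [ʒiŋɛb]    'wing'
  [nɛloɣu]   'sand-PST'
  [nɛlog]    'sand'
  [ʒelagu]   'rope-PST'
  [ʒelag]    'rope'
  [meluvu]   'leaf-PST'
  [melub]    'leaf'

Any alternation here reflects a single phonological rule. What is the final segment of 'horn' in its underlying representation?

The stem for 'horn' ends in [v] in [ʒimovu] but [b] in [ʒimob].
Compare 'wing', with invariant [b] in [ʒiŋɛbu] and [ʒiŋɛb]: an analysis with underlying /b/ and a rule producing [v] before the PST suffix would wrongly predict alternation here too.
Therefore /v/ is basic and [b] is derived by word-final hardening (voiced fricatives become stops word-finally).

/v/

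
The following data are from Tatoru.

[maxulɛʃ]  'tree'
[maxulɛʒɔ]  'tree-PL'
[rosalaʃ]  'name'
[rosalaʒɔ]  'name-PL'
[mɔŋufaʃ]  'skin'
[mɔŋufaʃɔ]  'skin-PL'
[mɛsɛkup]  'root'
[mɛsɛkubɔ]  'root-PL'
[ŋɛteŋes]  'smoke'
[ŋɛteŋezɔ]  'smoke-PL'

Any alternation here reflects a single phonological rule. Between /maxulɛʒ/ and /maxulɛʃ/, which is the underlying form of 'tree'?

/maxulɛʒ/

The root 'tree' surfaces as [maxulɛʃ] and [maxulɛʒɔ], with a stem-final [ʃ] ~ [ʒ] alternation.
But 'skin' keeps [ʃ] in both environments ([mɔŋufaʃ], [mɔŋufaʃɔ]), so there is no rule changing /ʃ/ to [ʒ] before the PL suffix.
So /ʒ/ is underlying, and a rule of word-final obstruent devoicing — voiced obstruents become voiceless word-finally — gives [ʃ].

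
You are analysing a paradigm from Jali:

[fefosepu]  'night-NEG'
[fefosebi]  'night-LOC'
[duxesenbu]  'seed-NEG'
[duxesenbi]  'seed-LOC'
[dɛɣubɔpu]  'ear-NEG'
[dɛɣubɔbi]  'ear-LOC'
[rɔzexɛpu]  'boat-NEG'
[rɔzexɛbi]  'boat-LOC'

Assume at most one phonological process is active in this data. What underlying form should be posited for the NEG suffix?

/-pu/

The NEG suffix surfaces as [-bu] and [-pu], depending on the final segment of the stem.
By contrast the LOC suffix keeps its initial [b] throughout — that segment must be underlying.
The NEG suffix is therefore /-pu/ underlyingly, with post-nasal voicing: voiceless stops become voiced after a nasal.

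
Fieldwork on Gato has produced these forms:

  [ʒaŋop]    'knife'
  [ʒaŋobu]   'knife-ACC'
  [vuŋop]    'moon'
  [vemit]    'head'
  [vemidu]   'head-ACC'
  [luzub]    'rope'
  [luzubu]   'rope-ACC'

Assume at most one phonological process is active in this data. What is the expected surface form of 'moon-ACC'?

The root 'knife' surfaces as [ʒaŋop] and [ʒaŋobu], with a stem-final [p] ~ [b] alternation.
If /b/ were underlying and a rule turned it into [p] in isolation, 'rope' would also alternate; but it has [b] in both [luzub] and [luzubu].
The underlying segment must be /p/; voiceless stops become voiced between vowels, yielding [b] there.
From [vuŋop] the stem 'moon' is /vuŋop/; between vowels this yields [vuŋobu].

[vuŋobu]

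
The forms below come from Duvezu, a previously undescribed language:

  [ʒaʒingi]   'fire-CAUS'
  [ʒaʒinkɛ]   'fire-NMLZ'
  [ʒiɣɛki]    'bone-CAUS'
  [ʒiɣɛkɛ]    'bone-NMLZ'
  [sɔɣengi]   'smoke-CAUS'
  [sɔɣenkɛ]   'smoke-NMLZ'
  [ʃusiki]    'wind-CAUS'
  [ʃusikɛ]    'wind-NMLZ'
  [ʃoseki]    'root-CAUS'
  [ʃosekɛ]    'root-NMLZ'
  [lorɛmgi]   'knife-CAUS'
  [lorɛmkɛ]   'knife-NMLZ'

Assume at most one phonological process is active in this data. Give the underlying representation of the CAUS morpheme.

/-gi/

The CAUS suffix surfaces as [-gi] and [-ki], depending on the final segment of the stem.
The NMLZ suffix, which begins with [k], is invariant after every stem; so [k] is not altered by any rule here.
So the underlying form is /-gi/, and voiced stops become voiceless after a vowel.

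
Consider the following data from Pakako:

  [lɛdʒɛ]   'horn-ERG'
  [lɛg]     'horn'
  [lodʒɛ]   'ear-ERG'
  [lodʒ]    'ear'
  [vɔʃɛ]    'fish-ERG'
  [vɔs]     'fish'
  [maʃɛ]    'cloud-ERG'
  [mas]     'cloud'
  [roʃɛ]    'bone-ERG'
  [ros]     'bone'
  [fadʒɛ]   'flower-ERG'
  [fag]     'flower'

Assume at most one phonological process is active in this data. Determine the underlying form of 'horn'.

/lɛg/

In [lɛdʒɛ] and [lɛg] the final segment of 'horn' alternates: [dʒ] ~ [g].
The stem 'ear' ([lodʒɛ], [lodʒ]) shows [dʒ] unchanged in both environments, so [dʒ] cannot be basic with [g] derived in isolation.
So /g/ is underlying, and a rule of palatalization before a front vowel — /g/ and /s/ become palato-alveolar [dʒ] and [ʃ] before a front vowel — gives [dʒ].
The underlying form of 'horn' is therefore /lɛg/.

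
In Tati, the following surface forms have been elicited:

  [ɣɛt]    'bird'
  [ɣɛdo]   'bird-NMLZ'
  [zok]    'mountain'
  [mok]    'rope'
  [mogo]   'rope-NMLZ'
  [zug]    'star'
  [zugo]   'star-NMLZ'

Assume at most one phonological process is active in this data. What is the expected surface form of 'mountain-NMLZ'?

In [mok] and [mogo] the final segment of 'rope' alternates: [k] ~ [g].
But 'star' keeps [g] in both environments ([zug], [zugo]), so there is no rule changing /g/ to [k] in isolation.
The underlying segment must be /k/; voiceless stops become voiced between vowels, yielding [g] there.
From [zok] the stem 'mountain' is /zok/; between vowels this yields [zogo].

[zogo]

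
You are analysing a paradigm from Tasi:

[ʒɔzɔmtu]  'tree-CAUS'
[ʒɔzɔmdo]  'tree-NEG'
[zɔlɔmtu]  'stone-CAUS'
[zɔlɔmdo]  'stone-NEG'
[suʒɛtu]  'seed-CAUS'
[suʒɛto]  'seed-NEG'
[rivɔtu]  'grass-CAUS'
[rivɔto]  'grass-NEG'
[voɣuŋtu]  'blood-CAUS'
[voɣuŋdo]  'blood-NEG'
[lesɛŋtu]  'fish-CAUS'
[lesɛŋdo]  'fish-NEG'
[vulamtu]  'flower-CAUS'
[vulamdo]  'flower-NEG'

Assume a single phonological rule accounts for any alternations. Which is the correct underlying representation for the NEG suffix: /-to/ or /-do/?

/-do/

The NEG suffix surfaces as [-do] and [-to], depending on the final segment of the stem.
By contrast the CAUS suffix keeps its initial [t] throughout — that segment must be underlying.
So the underlying form is /-do/, and voiced stops become voiceless after a vowel.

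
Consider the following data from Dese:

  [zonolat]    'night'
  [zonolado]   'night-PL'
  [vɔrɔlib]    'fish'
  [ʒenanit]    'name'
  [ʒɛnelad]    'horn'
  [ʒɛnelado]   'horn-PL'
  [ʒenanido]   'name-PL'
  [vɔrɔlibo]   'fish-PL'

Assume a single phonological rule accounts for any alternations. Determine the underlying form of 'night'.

The stem for 'night' ends in [d] in [zonolado] but [t] in [zonolat].
But 'horn' keeps [d] in both environments ([ʒɛnelado], [ʒɛnelad]), so there is no rule changing /d/ to [t] in isolation.
Therefore /t/ is basic and [d] is derived by intervocalic voicing (voiceless stops become voiced between vowels).
The underlying form of 'night' is therefore /zonolat/.

/zonolat/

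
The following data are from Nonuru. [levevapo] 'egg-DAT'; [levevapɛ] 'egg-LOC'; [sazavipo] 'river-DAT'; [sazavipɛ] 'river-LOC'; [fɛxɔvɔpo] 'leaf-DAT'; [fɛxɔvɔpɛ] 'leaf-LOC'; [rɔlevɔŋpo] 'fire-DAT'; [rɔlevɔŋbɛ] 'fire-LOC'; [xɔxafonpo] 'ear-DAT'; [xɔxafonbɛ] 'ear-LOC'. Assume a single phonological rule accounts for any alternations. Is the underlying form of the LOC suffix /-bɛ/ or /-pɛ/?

/-bɛ/

The LOC morpheme has two allomorphs, [-bɛ] and [-pɛ].
By contrast the DAT suffix keeps its initial [p] throughout — that segment must be underlying.
The LOC suffix is therefore /-bɛ/ underlyingly, with post-vocalic devoicing: voiced stops become voiceless after a vowel.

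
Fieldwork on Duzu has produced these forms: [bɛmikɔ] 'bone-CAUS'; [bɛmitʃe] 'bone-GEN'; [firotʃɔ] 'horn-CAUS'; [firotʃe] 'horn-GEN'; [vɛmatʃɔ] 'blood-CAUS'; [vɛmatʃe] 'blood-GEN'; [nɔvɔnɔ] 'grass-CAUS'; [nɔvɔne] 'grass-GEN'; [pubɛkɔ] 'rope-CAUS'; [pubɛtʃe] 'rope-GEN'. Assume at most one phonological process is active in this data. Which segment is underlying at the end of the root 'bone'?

/k/

The stem for 'bone' ends in [k] in [bɛmikɔ] but [tʃ] in [bɛmitʃe].
If /tʃ/ were underlying and a rule turned it into [k] before the CAUS suffix, 'horn' would also alternate; but it has [tʃ] in both [firotʃɔ] and [firotʃe].
The underlying segment must be /k/; /k/ becomes palato-alveolar [tʃ] before a front vowel, yielding [tʃ] there.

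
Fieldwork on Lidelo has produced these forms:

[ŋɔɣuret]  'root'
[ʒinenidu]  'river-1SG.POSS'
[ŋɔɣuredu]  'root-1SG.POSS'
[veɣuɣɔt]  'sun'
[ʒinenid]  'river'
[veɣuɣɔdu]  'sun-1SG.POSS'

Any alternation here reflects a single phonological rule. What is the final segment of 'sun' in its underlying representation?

In [veɣuɣɔt] and [veɣuɣɔdu] the final segment of 'sun' alternates: [t] ~ [d].
The stem 'river' ([ʒinenid], [ʒinenidu]) shows [d] unchanged in both environments, so [d] cannot be basic with [t] derived in isolation.
So /t/ is underlying, and a rule of intervocalic voicing — voiceless stops become voiced between vowels — gives [d].

/t/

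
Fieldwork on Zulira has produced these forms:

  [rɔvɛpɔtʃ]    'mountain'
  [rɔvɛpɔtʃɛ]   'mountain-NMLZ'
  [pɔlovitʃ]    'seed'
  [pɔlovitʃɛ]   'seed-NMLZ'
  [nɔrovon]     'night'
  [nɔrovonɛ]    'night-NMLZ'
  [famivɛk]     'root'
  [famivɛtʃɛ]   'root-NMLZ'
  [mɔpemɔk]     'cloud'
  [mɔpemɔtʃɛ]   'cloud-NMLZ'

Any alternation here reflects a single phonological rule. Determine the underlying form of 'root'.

'root' shows [k] ~ [tʃ] at the end of the stem ([famivɛk] vs [famivɛtʃɛ]).
But 'seed' keeps [tʃ] in both environments ([pɔlovitʃ], [pɔlovitʃɛ]), so there is no rule changing /tʃ/ to [k] in isolation.
The underlying segment must be /k/; /k/ becomes palato-alveolar [tʃ] before a front vowel, yielding [tʃ] there.

/famivɛk/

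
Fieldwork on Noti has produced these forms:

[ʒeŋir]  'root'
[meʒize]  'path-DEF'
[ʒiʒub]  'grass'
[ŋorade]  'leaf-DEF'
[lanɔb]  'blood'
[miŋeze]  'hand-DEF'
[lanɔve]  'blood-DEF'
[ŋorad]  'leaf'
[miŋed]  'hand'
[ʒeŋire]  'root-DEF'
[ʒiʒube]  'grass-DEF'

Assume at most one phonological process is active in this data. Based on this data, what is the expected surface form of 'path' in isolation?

'hand' shows [z] ~ [d] at the end of the stem ([miŋeze] vs [miŋed]).
The stem 'leaf' ([ŋorade], [ŋorad]) shows [d] unchanged in both environments, so [d] cannot be basic with [z] derived before the DEF suffix.
The alternation reflects word-final hardening: voiced fricatives become stops word-finally. /z/ is underlying.
From [meʒize] the stem 'path' is /meʒiz/; word-finally this yields [meʒid].

[meʒid]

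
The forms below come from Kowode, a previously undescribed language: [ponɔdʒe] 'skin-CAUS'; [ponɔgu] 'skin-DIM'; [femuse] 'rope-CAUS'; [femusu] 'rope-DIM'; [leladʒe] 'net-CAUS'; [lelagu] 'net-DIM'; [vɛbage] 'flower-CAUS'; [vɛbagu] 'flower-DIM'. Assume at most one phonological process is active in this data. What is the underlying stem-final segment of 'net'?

The root 'net' surfaces as [leladʒe] and [lelagu], with a stem-final [dʒ] ~ [g] alternation.
The stem 'flower' ([vɛbage], [vɛbagu]) shows [g] unchanged in both environments, so [g] cannot be basic with [dʒ] derived before the CAUS suffix.
The underlying segment must be /dʒ/; palato-alveolar /dʒ/ becomes [g] when no front vowel follows, yielding [g] there.

/dʒ/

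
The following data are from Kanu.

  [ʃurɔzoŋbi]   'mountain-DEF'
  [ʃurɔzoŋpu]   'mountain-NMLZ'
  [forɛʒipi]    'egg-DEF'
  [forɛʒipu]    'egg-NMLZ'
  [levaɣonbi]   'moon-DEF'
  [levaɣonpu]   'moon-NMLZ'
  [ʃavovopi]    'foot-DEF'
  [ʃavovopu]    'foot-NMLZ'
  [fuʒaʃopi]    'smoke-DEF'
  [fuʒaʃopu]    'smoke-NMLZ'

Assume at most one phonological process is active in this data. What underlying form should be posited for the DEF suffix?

The DEF morpheme has two allomorphs, [-bi] and [-pi].
The NMLZ suffix, which begins with [p], is invariant after every stem; so [p] is not altered by any rule here.
The DEF suffix is therefore /-bi/ underlyingly, with post-vocalic devoicing: voiced stops become voiceless after a vowel.

/-bi/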